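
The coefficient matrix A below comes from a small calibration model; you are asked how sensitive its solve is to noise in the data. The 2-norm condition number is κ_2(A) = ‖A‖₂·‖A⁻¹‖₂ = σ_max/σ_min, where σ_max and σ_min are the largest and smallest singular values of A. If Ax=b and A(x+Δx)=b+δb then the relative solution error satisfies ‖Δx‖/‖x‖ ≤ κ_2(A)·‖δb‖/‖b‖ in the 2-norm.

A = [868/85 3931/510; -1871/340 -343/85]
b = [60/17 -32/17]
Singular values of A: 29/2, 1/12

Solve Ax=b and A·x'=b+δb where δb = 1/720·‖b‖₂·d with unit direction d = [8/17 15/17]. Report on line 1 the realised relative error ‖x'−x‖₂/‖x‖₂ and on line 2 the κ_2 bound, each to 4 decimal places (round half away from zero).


0.2417
0.2417

largest singular value 29/2, smallest 1/12
κ_2(A) = (29/2) / (1/12) = 174.0000
κ_2(A)·‖δb‖/‖b‖ = 0.2417
solve Ax = b  →  x = [0.2207 0.1655]
2-norm of b is 4.0000; of x, 0.2759
re-solving with b+δb shifts x by Δx of norm 0.0667
relative error = 0.2417
realised/bound = 1 exactly: the bound is attained for this b and d


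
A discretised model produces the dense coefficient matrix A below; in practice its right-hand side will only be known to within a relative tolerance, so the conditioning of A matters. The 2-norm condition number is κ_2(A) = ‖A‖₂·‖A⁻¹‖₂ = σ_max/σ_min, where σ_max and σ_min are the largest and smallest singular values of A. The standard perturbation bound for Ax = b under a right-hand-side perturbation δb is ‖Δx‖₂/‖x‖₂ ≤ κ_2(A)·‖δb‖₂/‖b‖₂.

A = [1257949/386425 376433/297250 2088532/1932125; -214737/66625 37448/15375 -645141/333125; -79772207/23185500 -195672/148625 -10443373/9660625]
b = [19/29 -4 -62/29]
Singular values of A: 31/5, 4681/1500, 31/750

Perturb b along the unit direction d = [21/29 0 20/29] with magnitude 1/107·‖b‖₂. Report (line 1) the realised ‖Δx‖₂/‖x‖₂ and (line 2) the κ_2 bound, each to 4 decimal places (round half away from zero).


from the listed singular values, σ₁ = 31/5, σ_n = 31/750
κ = σ_max/σ_min = (31/5)/(31/750) = 150.0000
perturbation bound = 150.0000·1/107 = 1.4019
solve Ax = b  →  x = [9.6197 -5.9360 -21.4098]
‖b‖ = 4.5826, ‖x‖ = 24.2106
δb = ε·‖b‖·d = [0.0310 0.0000 0.0295]; solving A·Δx = δb gives ‖Δx‖ = 1.0362
dividing the unrounded norms, ‖Δx‖/‖x‖ = 0.0428
so the bound overstates the realised error by a factor of ≈ 32.7558 (computed from the unrounded values)

0.0428
1.4019


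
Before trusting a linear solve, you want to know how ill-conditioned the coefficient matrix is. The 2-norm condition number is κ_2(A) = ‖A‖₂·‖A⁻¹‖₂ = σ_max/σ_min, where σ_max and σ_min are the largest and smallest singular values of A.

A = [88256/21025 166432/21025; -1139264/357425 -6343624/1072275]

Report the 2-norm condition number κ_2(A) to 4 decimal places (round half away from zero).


M = AᵀA = [141959143424/5110105225 31939357184/613212627; 31939357184/613212627 4491530107456/45990947025]. tr(M)=19962499648/159138225, det(M)=629407744/3978455625
eigenvalues of AᵀA: λ = (tr ± √(tr²−4·det))/2 = 3136/25, 200704/159138225
σ_max=√(3136/25)=(56/5), σ_min=√(200704/159138225)=(448/12615) → κ = 315.3750

315.3750


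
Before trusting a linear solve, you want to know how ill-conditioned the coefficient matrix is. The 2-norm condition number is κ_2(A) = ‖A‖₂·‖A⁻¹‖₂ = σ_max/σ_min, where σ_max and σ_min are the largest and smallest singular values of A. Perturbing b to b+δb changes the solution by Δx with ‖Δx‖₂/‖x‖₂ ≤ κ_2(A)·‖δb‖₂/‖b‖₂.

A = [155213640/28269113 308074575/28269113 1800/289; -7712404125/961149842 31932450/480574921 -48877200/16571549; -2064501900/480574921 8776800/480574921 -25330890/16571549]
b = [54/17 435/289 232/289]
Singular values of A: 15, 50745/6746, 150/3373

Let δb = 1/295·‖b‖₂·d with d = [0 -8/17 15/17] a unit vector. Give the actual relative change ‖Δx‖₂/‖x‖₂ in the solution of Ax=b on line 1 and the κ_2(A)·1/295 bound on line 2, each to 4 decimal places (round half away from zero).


from the listed singular values, σ₁ = 15, σ_n = 150/3373
κ_2(A) = 15 / (150/3373) = 337.3000
κ_2(A)·‖δb‖/‖b‖ = 1.1434
solve Ax = b  →  x = [-0.2077 0.3602 0.0627]
‖b‖ = 3.6056, ‖x‖ = 0.4205
with δb = [0.0000 -0.0058 0.0108], A·Δx = δb → ‖Δx‖ = 0.2748
realised ‖Δx‖/‖x‖ = 0.6536
so the bound overstates the realised error by a factor of ≈ 1.7495 (computed from the unrounded values)

0.6536
1.1434


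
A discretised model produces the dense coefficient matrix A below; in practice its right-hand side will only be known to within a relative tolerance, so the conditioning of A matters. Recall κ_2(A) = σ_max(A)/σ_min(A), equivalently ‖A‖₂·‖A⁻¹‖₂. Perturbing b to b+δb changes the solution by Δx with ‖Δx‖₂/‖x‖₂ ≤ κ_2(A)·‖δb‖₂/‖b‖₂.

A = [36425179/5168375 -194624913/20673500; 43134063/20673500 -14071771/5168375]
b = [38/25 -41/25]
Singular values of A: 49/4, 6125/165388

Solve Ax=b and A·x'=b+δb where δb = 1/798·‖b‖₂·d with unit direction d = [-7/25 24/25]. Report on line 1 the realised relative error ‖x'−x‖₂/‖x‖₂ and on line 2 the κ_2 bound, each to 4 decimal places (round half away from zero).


from the listed singular values, σ₁ = 49/4, σ_n = 6125/165388
κ_2(A) = (49/4) / (6125/165388) = 330.7760
perturbation bound = 330.7760·1/798 = 0.4145
solve Ax = b  →  x = [-43.1544 -32.4679]
2-norm of b is 2.2361; of x, 54.0043
re-solving with b+δb shifts x by Δx of norm 0.0757
realised ‖Δx‖/‖x‖ = 0.0014
so the bound overstates the realised error by a factor of ≈ 295.8554 (computed from the unrounded values)

0.0014
0.4145


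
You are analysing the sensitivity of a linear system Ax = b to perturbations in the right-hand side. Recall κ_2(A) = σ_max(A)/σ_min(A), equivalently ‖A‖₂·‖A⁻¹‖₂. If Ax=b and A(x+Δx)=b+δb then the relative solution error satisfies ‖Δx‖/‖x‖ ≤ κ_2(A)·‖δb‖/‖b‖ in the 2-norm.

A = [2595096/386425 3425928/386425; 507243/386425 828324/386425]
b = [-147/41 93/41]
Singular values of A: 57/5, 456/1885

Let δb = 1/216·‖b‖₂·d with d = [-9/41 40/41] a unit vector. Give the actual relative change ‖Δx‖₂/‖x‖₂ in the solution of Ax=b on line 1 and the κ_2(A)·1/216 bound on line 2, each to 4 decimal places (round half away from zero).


0.0065
0.2182

largest singular value 57/5, smallest 456/1885
condition number: (57/5) ÷ (456/1885) = 47.1250
perturbation bound = 47.1250·1/216 = 0.2182
solve Ax = b  →  x = [-10.0789 7.2303]
2-norm of b is 4.2426; of x, 12.4041
Δx = A⁻¹·δb where δb = 1/216·4.2426·d; ‖Δx‖ = 0.0812
realised ‖Δx‖/‖x‖ = 0.0065
realised/bound (from unrounded values) ≈ 0.0300


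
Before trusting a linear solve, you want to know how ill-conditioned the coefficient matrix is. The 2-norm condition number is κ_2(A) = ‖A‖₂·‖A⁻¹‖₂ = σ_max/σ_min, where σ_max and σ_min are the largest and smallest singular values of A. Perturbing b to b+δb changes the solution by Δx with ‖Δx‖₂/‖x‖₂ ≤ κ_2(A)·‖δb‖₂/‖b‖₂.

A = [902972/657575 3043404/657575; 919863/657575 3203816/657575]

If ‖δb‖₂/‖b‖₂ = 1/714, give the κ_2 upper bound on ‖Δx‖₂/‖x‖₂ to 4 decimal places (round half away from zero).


0.3176

form AᵀA = [1975631833/514155625 6771914856/514155625; 6771914856/514155625 23218483792/514155625] with trace 40310585/822649 and determinant 38416/822649
char-poly roots: 49 and 784/822649
κ_2(A) = √(λ_max/λ_min) = √(49 / (784/822649)) = 226.7500
κ_2(A)·‖δb‖/‖b‖ = 0.3176


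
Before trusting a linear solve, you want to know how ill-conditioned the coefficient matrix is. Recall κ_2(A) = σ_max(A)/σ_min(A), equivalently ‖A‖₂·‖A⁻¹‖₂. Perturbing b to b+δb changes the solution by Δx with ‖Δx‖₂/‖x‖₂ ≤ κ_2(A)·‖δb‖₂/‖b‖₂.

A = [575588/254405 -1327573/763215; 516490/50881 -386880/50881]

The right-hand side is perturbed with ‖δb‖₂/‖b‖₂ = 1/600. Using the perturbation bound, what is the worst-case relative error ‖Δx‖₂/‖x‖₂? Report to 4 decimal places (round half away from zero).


0.6205

AᵀA = [4164395924/38502025 -9369785204/115506075; -9369785204/115506075 21082439209/346518225]; tr = 2342480101/13860729, det = 2856100/13860729
λ_max, λ_min = (2342480101/13860729 ± √5487054673068582601/192119808411441)/2 = 169, 16900/13860729
κ = σ_max/σ_min = 13/(130/3723) = 372.3000
worst-case relative error ≤ 372.3000 × 1/600 = 0.6205


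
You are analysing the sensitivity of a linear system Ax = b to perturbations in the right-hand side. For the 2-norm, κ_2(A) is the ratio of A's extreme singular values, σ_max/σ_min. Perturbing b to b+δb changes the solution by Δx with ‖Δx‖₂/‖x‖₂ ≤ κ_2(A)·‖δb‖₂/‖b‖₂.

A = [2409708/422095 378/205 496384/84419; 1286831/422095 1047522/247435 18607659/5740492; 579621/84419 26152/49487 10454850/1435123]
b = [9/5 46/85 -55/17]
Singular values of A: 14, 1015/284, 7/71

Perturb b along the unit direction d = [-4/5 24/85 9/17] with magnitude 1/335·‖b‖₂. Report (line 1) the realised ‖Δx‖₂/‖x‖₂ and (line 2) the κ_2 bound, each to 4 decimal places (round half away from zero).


σ_max = 14, σ_min = 7/71
κ = σ_max/σ_min = 14/(7/71) = 142.0000
κ_2(A)·‖δb‖/‖b‖ = 0.4239
solve Ax = b  →  x = [21.9017 0.5303 -21.1246]
2-norm of b is 3.7417; of x, 30.4338
δb = ε·‖b‖·d = [-0.0089 0.0032 0.0059]; solving A·Δx = δb gives ‖Δx‖ = 0.1133
realised ‖Δx‖/‖x‖ = 0.0037
so the bound overstates the realised error by a factor of ≈ 113.8729 (computed from the unrounded values)

0.0037
0.4239


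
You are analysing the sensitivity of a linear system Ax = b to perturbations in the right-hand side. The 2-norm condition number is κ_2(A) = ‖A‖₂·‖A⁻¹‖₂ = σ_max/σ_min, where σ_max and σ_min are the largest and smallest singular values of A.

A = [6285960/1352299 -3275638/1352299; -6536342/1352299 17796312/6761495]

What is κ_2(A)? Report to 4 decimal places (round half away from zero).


109.7200

AᵀA = [97784851204/2174450161 -260731782144/10872250805; -260731782144/10872250805 695545574884/54361254025]; tr = 10865629256/188101225, det = 2085136/7524049
solving λ² − 10865629256/188101225·λ + 2085136/7524049 = 0 gives λ = 1444/25, 36100/7524049
σ_max=√(1444/25)=(38/5), σ_min=√(36100/7524049)=(190/2743) → κ = 109.7200


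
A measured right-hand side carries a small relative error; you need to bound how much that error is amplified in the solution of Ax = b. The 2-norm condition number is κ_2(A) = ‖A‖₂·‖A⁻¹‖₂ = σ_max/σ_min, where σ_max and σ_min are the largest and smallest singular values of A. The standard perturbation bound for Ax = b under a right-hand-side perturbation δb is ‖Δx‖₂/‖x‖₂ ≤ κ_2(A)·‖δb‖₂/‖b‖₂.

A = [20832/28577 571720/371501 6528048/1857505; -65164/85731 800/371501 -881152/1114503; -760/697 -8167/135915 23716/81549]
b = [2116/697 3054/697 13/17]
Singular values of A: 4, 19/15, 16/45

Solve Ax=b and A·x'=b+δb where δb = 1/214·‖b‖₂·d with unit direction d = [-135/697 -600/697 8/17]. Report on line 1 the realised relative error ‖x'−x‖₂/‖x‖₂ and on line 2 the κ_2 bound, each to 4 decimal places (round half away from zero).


0.0062
0.0526

largest singular value 4, smallest 16/45
condition number: 4 ÷ (16/45) = 11.2500
κ_2(A)·‖δb‖/‖b‖ = 0.0526
solve Ax = b  →  x = [-2.2009 10.7722 -3.3967]
‖b‖ = 5.3852, ‖x‖ = 11.5075
δb = ε·‖b‖·d = [-0.0049 -0.0217 0.0118]; solving A·Δx = δb gives ‖Δx‖ = 0.0708
dividing the unrounded norms, ‖Δx‖/‖x‖ = 0.0062
realised/bound (from unrounded values) ≈ 0.1170


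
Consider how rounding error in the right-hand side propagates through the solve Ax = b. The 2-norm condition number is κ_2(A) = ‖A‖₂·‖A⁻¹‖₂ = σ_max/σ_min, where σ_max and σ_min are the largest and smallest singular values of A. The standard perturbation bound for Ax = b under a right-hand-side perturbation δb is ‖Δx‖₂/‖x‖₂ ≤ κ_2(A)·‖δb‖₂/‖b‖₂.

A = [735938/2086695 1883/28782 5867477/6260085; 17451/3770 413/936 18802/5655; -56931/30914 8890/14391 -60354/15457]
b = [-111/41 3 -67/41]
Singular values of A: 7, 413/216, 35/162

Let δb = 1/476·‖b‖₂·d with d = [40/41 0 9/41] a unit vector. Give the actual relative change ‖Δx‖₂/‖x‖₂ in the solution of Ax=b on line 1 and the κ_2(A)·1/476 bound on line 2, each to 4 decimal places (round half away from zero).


largest singular value 7, smallest 35/162
κ = σ_max/σ_min = 7/(35/162) = 32.4000
bound on ‖Δx‖/‖x‖: κ·ε = 32.4000·1/476 = 0.0681
solve Ax = b  →  x = [4.5125 -12.6164 -3.7058]
‖b‖₂ = 4.3589 and ‖x‖₂ = 13.9022
Δx = A⁻¹·δb where δb = 1/476·4.3589·d; ‖Δx‖ = 0.0424
dividing the unrounded norms, ‖Δx‖/‖x‖ = 0.0030
realised/bound (from unrounded values) ≈ 0.0448

0.0030
0.0681


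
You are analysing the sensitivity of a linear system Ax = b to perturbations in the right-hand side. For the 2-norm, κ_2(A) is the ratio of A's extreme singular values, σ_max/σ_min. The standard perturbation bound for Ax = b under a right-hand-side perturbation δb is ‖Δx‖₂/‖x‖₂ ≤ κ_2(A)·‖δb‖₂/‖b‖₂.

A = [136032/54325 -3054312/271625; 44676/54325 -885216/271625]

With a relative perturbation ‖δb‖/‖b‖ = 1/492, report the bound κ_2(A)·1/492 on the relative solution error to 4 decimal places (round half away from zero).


M = AᵀA = [32801040/4721929 -728051328/23609645; -728051328/23609645 16179886656/118048225]. tr(M)=10112976/70225, det(M)=82944/70225
solving λ² − 10112976/70225·λ + 82944/70225 = 0 gives λ = 144, 576/70225
κ_2(A) = √(λ_max/λ_min) = √(144 / (576/70225)) = 132.5000
perturbation bound = 132.5000·1/492 = 0.2693

0.2693


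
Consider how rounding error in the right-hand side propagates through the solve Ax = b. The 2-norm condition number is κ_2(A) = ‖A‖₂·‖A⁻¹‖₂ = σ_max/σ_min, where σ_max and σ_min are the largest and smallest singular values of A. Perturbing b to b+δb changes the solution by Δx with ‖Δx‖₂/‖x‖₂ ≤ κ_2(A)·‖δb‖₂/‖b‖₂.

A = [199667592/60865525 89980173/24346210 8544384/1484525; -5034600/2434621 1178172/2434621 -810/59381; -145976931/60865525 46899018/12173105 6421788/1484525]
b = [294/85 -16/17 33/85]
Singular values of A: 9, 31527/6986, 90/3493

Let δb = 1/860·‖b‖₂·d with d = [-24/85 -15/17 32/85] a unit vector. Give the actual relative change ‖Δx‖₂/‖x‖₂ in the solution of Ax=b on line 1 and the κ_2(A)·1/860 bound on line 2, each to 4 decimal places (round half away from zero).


0.2934
0.4062

σ_max = 9, σ_min = 90/3493
κ_2(A) = 9 / (90/3493) = 349.3000
perturbation bound = 349.3000·1/860 = 0.4062
solve Ax = b  →  x = [0.4763 0.0978 0.2667]
‖b‖ = 3.6056, ‖x‖ = 0.5545
with δb = [-0.0012 -0.0037 0.0016], A·Δx = δb → ‖Δx‖ = 0.1627
dividing the unrounded norms, ‖Δx‖/‖x‖ = 0.2934
realised/bound (from unrounded values) ≈ 0.7224


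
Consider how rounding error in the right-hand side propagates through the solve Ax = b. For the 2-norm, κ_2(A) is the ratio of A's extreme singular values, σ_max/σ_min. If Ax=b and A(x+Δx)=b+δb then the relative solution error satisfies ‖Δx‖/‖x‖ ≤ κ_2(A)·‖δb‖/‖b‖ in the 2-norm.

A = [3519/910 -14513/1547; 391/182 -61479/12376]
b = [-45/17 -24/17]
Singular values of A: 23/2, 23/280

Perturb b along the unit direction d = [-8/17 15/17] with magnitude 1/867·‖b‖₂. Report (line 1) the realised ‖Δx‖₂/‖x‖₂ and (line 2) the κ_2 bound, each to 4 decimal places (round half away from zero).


σ_max = 23/2, σ_min = 23/280
κ = σ_max/σ_min = (23/2)/(23/280) = 140.0000
bound on ‖Δx‖/‖x‖: κ·ε = 140.0000·1/867 = 0.1615
solve Ax = b  →  x = [-0.1003 0.2408]
‖b‖ = 3.0000, ‖x‖ = 0.2609
with δb = [-0.0016 0.0031], A·Δx = δb → ‖Δx‖ = 0.0421
dividing the unrounded norms, ‖Δx‖/‖x‖ = 0.1615
so the bound is sharp here: realised error equals the bound

0.1615
0.1615


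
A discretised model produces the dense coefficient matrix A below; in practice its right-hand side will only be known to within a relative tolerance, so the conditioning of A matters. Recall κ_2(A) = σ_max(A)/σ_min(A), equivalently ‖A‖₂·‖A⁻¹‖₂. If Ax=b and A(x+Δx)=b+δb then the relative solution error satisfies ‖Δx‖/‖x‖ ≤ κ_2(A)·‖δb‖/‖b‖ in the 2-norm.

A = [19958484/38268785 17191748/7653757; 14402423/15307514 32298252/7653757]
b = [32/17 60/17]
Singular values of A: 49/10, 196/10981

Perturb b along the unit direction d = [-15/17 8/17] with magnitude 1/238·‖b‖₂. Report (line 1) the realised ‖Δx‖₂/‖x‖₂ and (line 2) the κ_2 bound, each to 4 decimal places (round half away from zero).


1.1535
1.1535

largest singular value 49/10, smallest 196/10981
κ = σ_max/σ_min = (49/10)/(196/10981) = 274.5250
bound on ‖Δx‖/‖x‖: κ·ε = 274.5250·1/238 = 1.1535
solve Ax = b  →  x = [0.1792 0.7964]
2-norm of b is 4.0000; of x, 0.8163
with δb = [-0.0148 0.0079], A·Δx = δb → ‖Δx‖ = 0.9416
realised ‖Δx‖/‖x‖ = 1.1535
so the bound is sharp here: realised error equals the bound


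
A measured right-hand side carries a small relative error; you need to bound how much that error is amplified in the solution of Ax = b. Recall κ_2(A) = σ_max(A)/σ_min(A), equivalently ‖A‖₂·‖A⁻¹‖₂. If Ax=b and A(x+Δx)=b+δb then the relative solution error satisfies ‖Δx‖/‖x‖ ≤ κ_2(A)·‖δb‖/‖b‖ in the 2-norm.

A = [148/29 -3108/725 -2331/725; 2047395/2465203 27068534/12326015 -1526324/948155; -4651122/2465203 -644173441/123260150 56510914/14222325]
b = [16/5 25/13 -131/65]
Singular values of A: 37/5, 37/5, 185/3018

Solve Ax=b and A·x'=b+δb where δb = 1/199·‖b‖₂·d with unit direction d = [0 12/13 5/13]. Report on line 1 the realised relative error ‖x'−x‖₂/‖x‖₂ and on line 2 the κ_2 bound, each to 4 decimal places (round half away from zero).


0.0213
0.6066

from the listed singular values, σ₁ = 37/5, σ_n = 185/3018
κ = σ_max/σ_min = (37/5)/(185/3018) = 120.7200
perturbation bound = 120.7200·1/199 = 0.6066
solve Ax = b  →  x = [11.3006 4.5622 10.8593]
‖b‖₂ = 4.2426 and ‖x‖₂ = 16.3230
δb = ε·‖b‖·d = [0.0000 0.0197 0.0082]; solving A·Δx = δb gives ‖Δx‖ = 0.3478
dividing the unrounded norms, ‖Δx‖/‖x‖ = 0.0213
so the bound overstates the realised error by a factor of ≈ 28.4706 (computed from the unrounded values)


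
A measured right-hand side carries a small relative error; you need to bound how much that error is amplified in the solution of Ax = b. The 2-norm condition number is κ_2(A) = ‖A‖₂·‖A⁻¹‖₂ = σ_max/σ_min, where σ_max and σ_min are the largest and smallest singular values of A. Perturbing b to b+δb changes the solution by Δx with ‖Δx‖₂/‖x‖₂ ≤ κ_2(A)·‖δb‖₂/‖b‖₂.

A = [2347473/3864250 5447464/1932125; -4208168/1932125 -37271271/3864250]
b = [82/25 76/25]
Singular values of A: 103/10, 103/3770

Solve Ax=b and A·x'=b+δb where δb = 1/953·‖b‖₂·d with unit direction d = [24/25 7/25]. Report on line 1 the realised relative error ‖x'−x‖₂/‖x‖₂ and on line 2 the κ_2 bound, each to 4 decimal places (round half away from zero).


0.0012
0.3956

largest singular value 103/10, smallest 103/3770
condition number: (103/10) ÷ (103/3770) = 377.0000
perturbation bound = 377.0000·1/953 = 0.3956
solve Ax = b  →  x = [-142.8795 31.9489]
‖b‖ = 4.4721, ‖x‖ = 146.4079
δb = ε·‖b‖·d = [0.0045 0.0013]; solving A·Δx = δb gives ‖Δx‖ = 0.1718
realised ‖Δx‖/‖x‖ = 0.0012
so the bound overstates the realised error by a factor of ≈ 337.1993 (computed from the unrounded values)


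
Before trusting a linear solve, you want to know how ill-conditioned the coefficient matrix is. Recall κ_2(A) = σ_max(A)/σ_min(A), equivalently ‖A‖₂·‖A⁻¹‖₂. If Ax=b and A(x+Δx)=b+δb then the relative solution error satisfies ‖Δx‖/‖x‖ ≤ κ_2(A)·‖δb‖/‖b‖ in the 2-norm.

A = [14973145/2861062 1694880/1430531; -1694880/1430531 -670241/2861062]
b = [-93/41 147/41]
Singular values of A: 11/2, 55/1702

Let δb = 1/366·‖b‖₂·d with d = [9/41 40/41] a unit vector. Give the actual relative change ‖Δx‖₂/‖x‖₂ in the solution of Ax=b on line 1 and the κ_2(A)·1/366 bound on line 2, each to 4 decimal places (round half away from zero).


σ_max = 11/2, σ_min = 55/1702
condition number: (11/2) ÷ (55/1702) = 170.2000
perturbation bound = 170.2000·1/366 = 0.4650
solve Ax = b  →  x = [-20.9109 90.4523]
‖b‖ = 4.2426, ‖x‖ = 92.8380
re-solving with b+δb shifts x by Δx of norm 0.3587
dividing the unrounded norms, ‖Δx‖/‖x‖ = 0.0039
realised/bound (from unrounded values) ≈ 0.0083

0.0039
0.4650


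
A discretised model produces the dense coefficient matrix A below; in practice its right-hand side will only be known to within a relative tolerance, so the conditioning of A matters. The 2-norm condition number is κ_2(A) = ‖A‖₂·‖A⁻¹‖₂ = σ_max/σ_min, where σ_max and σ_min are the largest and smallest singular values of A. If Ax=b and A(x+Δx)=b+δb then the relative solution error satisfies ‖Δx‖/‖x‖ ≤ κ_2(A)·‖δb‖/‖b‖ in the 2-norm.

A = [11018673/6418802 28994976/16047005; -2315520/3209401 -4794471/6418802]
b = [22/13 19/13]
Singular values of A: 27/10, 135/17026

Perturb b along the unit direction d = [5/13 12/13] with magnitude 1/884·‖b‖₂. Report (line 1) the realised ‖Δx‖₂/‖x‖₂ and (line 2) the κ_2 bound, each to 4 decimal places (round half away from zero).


0.0013
0.3852

largest singular value 27/10, smallest 135/17026
κ_2(A) = (27/10) / (135/17026) = 340.5200
κ_2(A)·‖δb‖/‖b‖ = 0.3852
solve Ax = b  →  x = [-182.3990 174.2248]
‖b‖ = 2.2361, ‖x‖ = 252.2373
Δx = A⁻¹·δb where δb = 1/884·2.2361·d; ‖Δx‖ = 0.3190
dividing the unrounded norms, ‖Δx‖/‖x‖ = 0.0013
tightness: 0.0013 against a bound of 0.3852 (unrounded ratio ≈ 0.0033)


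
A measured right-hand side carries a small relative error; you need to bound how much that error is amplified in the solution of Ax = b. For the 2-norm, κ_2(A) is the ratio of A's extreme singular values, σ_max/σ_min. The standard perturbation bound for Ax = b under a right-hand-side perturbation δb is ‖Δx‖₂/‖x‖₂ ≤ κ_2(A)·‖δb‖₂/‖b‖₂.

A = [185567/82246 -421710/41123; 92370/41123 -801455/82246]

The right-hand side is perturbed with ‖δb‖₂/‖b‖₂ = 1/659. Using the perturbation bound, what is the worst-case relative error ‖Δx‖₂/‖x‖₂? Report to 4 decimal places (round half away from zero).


0.3044

form AᵀA = [68563979089/6764404516 -76142928960/1691101129; -76142928960/1691101129 1353687413425/6764404516] with trace 423037297/2012018 and determinant 17682025/16096144
solving λ² − 423037297/2012018·λ + 17682025/16096144 = 0 gives λ = 841/4, 21025/4024036
so κ_2 = √((841/4) / (21025/4024036)) = 200.6000
perturbation bound = 200.6000·1/659 = 0.3044


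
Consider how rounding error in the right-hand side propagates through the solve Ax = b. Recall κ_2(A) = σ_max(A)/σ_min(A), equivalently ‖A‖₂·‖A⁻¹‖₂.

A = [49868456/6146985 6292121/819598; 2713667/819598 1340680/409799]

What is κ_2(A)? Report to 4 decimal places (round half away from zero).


M = AᵀA = [68664787262401/894329576100 1089795104552/14905492935; 1089795104552/14905492935 276807562889/3974798116]. tr(M)=77851658093/531706050, det(M)=214358881/170145936
λ_max, λ_min = (77851658093/531706050 ± √1514863992226408942756/70677830901650625)/2 = 14641/100, 366025/42536484
so κ_2 = √((14641/100) / (366025/42536484)) = 130.4400

130.4400


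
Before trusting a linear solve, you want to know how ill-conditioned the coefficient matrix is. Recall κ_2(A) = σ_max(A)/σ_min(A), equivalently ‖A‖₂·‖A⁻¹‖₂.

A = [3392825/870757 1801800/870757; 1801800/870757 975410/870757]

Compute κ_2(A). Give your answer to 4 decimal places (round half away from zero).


M = AᵀA = [51064860625/2623590841 27234207000/2623590841; 27234207000/2623590841 14525632900/2623590841]. tr(M)=226956725/9078169, det(M)=62500/9078169
λ_max, λ_min = (226956725/9078169 ± √51507085480475625/82413152392561)/2 = 25, 2500/9078169
κ = σ_max/σ_min = 5/(50/3013) = 301.3000

301.3000


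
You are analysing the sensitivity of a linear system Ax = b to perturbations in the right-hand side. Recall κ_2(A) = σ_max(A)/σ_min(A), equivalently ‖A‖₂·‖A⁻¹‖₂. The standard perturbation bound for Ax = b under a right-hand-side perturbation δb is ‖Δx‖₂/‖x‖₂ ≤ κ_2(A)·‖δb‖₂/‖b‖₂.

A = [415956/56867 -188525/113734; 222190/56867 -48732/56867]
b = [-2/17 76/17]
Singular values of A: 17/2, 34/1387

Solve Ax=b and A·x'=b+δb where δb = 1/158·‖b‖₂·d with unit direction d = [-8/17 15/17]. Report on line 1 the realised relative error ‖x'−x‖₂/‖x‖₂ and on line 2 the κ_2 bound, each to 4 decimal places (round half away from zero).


0.0071
2.1946

largest singular value 17/2, smallest 34/1387
condition number: (17/2) ÷ (34/1387) = 346.7500
worst-case relative error ≤ 346.7500 × 1/158 = 2.1946
solve Ax = b  →  x = [36.0488 159.1449]
‖b‖ = 4.4721, ‖x‖ = 163.1766
Δx = A⁻¹·δb where δb = 1/158·4.4721·d; ‖Δx‖ = 1.1547
dividing the unrounded norms, ‖Δx‖/‖x‖ = 0.0071
tightness: 0.0071 against a bound of 2.1946 (unrounded ratio ≈ 0.0032)


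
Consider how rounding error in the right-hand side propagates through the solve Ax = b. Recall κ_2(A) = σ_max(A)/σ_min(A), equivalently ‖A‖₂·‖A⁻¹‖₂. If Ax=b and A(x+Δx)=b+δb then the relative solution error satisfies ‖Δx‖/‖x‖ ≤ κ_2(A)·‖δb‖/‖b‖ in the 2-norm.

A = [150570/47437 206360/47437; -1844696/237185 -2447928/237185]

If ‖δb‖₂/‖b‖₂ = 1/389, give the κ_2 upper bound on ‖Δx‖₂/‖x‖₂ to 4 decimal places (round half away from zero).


0.4690

form AᵀA = [23489268964/332880025 31316411952/332880025; 31316411952/332880025 41757175936/332880025] with trace 2609857796/13315201 and determinant 15366400/13315201
solving λ² − 2609857796/13315201·λ + 15366400/13315201 = 0 gives λ = 196, 78400/13315201
σ_max=√196=14, σ_min=√(78400/13315201)=(280/3649) → κ = 182.4500
κ_2(A)·‖δb‖/‖b‖ = 0.4690


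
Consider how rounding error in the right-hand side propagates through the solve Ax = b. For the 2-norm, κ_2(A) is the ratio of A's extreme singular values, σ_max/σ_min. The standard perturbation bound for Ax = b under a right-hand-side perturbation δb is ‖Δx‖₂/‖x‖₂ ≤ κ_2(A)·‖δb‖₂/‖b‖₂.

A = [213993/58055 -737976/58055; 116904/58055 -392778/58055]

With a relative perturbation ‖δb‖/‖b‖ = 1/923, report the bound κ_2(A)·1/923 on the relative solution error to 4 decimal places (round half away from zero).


form AᵀA = [41148477/2332445 -141065064/2332445; -141065064/2332445 483656148/2332445] with trace 104960925/466489 and determinant 202500/466489
eigenvalues of AᵀA: λ = (tr ± √(tr²−4·det))/2 = 225, 900/466489
κ = σ_max/σ_min = 15/(30/683) = 341.5000
κ_2(A)·‖δb‖/‖b‖ = 0.3700

0.3700


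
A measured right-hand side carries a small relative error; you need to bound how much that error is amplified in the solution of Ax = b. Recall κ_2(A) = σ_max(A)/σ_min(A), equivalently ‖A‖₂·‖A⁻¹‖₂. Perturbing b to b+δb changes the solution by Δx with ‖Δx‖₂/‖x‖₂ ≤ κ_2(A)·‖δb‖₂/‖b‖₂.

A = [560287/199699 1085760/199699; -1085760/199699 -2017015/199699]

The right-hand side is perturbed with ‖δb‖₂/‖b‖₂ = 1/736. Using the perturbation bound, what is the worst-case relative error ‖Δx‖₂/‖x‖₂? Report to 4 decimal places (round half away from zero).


0.1878

form AᵀA = [5165385121/137992009 9682807680/137992009; 9682807680/137992009 18156485425/137992009] with trace 80698514/477481 and determinant 714025/477481
λ_max, λ_min = (80698514/477481 ± √6510886428324096/227988105361)/2 = 169, 4225/477481
κ = σ_max/σ_min = 13/(65/691) = 138.2000
perturbation bound = 138.2000·1/736 = 0.1878


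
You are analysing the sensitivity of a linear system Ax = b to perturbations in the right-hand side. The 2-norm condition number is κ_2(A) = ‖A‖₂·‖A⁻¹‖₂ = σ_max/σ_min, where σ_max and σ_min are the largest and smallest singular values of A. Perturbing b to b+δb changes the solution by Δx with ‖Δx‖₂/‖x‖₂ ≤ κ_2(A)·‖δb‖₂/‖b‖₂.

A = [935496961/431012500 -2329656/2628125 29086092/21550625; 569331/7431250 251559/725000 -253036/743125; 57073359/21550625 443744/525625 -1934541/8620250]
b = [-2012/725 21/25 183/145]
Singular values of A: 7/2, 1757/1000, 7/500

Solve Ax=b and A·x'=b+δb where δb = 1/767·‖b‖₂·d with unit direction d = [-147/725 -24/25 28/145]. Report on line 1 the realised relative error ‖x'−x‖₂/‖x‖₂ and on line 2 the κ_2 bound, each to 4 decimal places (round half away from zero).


largest singular value 7/2, smallest 7/500
κ = σ_max/σ_min = (7/2)/(7/500) = 250.0000
perturbation bound = 250.0000·1/767 = 0.3259
solve Ax = b  →  x = [-0.0203 1.2364 -1.2116]
‖b‖ = 3.1623, ‖x‖ = 1.7312
Δx = A⁻¹·δb where δb = 1/767·3.1623·d; ‖Δx‖ = 0.2945
relative error = 0.1701
so the bound overstates the realised error by a factor of ≈ 1.9161 (computed from the unrounded values)

0.1701
0.3259


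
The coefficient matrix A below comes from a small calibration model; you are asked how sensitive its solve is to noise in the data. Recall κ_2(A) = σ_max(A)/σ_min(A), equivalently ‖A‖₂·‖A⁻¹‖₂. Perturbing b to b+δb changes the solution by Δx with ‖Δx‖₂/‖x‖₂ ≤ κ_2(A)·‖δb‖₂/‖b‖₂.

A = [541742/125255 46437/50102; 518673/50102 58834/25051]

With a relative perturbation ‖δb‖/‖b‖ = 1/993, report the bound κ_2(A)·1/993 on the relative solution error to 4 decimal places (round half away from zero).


0.2367

AᵀA = [46742482849/371332900 525842928/18566645; 525842928/18566645 94687297/14853316]; tr = 14607277/110450, det = 279841/883600
λ_max, λ_min = (14607277/110450 ± √53339271783876/3049800625)/2 = 529/4, 529/220900
κ_2(A) = √(λ_max/λ_min) = √((529/4) / (529/220900)) = 235.0000
κ_2(A)·‖δb‖/‖b‖ = 0.2367


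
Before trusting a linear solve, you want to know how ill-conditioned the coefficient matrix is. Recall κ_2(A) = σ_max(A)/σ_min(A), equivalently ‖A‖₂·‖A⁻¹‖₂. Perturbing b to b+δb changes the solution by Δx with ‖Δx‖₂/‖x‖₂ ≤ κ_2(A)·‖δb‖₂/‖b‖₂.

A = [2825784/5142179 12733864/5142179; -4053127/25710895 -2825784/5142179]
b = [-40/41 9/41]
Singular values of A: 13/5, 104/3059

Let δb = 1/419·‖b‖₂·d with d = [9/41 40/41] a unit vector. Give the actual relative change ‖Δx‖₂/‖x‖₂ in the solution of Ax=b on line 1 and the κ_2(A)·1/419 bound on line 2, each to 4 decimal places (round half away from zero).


largest singular value 13/5, smallest 104/3059
condition number: (13/5) ÷ (104/3059) = 76.4750
κ_2(A)·‖δb‖/‖b‖ = 0.1825
solve Ax = b  →  x = [-0.0844 -0.3752]
‖b‖ = 1.0000, ‖x‖ = 0.3846
with δb = [0.0005 0.0023], A·Δx = δb → ‖Δx‖ = 0.0702
dividing the unrounded norms, ‖Δx‖/‖x‖ = 0.1825
tightness: 0.1825 against a bound of 0.1825; the bound is attained (ratio 1)

0.1825
0.1825


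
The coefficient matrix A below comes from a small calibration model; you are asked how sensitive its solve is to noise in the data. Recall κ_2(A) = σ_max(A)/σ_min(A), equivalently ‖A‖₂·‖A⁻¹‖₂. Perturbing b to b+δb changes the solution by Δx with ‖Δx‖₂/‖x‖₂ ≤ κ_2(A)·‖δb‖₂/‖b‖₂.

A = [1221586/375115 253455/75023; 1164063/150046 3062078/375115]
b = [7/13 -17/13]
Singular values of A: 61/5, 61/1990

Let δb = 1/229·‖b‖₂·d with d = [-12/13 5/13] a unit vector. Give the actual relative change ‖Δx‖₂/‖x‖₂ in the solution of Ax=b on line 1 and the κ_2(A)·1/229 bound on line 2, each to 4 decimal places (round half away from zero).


0.0062
1.7380

σ_max = 61/5, σ_min = 61/1990
κ_2(A) = (61/5) / (61/1990) = 398.0000
κ_2(A)·‖δb‖/‖b‖ = 1.7380
solve Ax = b  →  x = [23.5670 -22.5579]
‖b‖₂ = 1.4142 and ‖x‖₂ = 32.6231
re-solving with b+δb shifts x by Δx of norm 0.2015
dividing the unrounded norms, ‖Δx‖/‖x‖ = 0.0062
so the bound overstates the realised error by a factor of ≈ 281.4294 (computed from the unrounded values)


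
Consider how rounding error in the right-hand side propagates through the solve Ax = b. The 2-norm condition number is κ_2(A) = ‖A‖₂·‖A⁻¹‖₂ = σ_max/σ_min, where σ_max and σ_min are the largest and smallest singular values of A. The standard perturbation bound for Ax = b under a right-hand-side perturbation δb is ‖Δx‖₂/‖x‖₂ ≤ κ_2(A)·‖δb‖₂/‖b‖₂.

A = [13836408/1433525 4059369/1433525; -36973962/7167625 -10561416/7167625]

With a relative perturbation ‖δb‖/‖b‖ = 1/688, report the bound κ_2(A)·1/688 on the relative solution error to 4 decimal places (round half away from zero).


form AᵀA = [21291448181796/177767640625 6209946493128/177767640625; 6209946493128/177767640625 1811437456329/177767640625] with trace 36964617021/284428225 and determinant 42224004/284428225
char-poly roots: 3249/25 and 12996/11377129
κ_2(A) = √(λ_max/λ_min) = √((3249/25) / (12996/11377129)) = 337.3000
worst-case relative error ≤ 337.3000 × 1/688 = 0.4903

0.4903


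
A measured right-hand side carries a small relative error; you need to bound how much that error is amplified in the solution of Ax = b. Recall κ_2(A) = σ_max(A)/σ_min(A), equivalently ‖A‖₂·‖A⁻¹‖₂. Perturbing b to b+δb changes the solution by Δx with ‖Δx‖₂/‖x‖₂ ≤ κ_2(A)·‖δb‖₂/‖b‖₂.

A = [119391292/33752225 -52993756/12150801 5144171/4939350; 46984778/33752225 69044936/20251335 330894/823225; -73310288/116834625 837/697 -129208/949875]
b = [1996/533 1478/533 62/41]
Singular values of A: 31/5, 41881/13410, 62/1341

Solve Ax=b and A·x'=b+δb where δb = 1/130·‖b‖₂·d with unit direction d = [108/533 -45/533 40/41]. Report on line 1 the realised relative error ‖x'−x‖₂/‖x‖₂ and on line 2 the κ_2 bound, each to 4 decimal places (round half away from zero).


0.0188
1.0315

σ_max = 31/5, σ_min = 62/1341
κ = σ_max/σ_min = (31/5)/(62/1341) = 134.1000
bound on ‖Δx‖/‖x‖: κ·ε = 134.1000·1/130 = 1.0315
solve Ax = b  →  x = [-10.8816 0.3181 41.8867]
‖b‖₂ = 4.8990 and ‖x‖₂ = 43.2782
δb = ε·‖b‖·d = [0.0076 -0.0032 0.0368]; solving A·Δx = δb gives ‖Δx‖ = 0.8151
relative error = 0.0188
realised/bound (from unrounded values) ≈ 0.0183


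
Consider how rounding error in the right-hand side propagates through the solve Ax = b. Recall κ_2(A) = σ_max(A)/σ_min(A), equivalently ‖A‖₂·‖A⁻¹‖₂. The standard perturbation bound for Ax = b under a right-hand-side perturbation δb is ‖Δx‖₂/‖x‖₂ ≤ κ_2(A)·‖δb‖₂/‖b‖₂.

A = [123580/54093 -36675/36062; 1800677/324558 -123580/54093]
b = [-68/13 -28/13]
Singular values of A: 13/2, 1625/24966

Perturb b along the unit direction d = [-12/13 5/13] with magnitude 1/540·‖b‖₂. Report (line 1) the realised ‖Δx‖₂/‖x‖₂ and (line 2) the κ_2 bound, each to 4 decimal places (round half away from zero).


σ_max = 13/2, σ_min = 1625/24966
κ_2(A) = (13/2) / (1625/24966) = 99.8640
bound on ‖Δx‖/‖x‖: κ·ε = 99.8640·1/540 = 0.1849
solve Ax = b  →  x = [23.0684 56.9642]
‖b‖₂ = 5.6569 and ‖x‖₂ = 61.4579
re-solving with b+δb shifts x by Δx of norm 0.1609
dividing the unrounded norms, ‖Δx‖/‖x‖ = 0.0026
so the bound overstates the realised error by a factor of ≈ 70.6181 (computed from the unrounded values)

0.0026
0.1849


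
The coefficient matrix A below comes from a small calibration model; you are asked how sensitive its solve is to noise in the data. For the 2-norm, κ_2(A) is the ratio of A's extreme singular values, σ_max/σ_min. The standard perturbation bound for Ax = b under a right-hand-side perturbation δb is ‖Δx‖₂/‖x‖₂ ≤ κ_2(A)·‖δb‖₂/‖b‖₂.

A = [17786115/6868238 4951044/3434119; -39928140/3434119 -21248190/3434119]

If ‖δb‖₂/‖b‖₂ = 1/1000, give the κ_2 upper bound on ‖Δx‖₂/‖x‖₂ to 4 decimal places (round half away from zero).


0.2464

M = AᵀA = [234222323625/1650722372 31228982190/412680593; 31228982190/412680593 16656696468/412680593]. tr(M)=17697006441/97101316, det(M)=13286025/24275329
char-poly roots: 729/4 and 72900/24275329
κ = σ_max/σ_min = (27/2)/(270/4927) = 246.3500
bound on ‖Δx‖/‖x‖: κ·ε = 246.3500·1/1000 = 0.2464


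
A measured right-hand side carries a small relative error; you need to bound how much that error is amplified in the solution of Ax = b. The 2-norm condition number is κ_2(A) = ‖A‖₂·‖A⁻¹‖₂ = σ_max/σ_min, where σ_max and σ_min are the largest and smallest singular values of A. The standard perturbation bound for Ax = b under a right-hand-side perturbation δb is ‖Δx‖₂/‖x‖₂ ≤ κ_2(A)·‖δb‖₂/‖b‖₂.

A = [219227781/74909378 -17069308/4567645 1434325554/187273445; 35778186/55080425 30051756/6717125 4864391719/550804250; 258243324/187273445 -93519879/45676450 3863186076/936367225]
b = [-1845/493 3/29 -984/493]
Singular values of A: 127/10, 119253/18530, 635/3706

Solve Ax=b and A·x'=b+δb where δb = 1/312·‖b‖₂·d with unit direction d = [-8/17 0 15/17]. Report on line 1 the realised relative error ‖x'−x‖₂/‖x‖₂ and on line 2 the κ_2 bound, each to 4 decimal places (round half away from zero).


from the listed singular values, σ₁ = 127/10, σ_n = 635/3706
condition number: (127/10) ÷ (635/3706) = 74.1200
perturbation bound = 74.1200·1/312 = 0.2376
solve Ax = b  →  x = [-0.1792 0.4475 -0.2018]
‖b‖₂ = 4.2426 and ‖x‖₂ = 0.5226
re-solving with b+δb shifts x by Δx of norm 0.0794
realised ‖Δx‖/‖x‖ = 0.1519
so the bound overstates the realised error by a factor of ≈ 1.5643 (computed from the unrounded values)

0.1519
0.2376


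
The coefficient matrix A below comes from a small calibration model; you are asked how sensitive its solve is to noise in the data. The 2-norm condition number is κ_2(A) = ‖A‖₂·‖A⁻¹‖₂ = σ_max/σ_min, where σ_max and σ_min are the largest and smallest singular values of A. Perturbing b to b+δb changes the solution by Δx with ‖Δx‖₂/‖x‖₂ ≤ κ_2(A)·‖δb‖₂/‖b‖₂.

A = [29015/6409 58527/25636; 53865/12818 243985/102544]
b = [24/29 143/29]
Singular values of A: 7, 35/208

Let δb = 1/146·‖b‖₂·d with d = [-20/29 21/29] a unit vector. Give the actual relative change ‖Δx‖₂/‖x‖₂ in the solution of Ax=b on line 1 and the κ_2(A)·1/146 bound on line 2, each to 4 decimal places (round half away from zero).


0.0114
0.2849

from the listed singular values, σ₁ = 7, σ_n = 35/208
condition number: 7 ÷ (35/208) = 41.6000
κ_2(A)·‖δb‖/‖b‖ = 0.2849
solve Ax = b  →  x = [-7.8857 16.0000]
‖b‖ = 5.0000, ‖x‖ = 17.8377
re-solving with b+δb shifts x by Δx of norm 0.2035
realised ‖Δx‖/‖x‖ = 0.0114
so the bound overstates the realised error by a factor of ≈ 24.9728 (computed from the unrounded values)


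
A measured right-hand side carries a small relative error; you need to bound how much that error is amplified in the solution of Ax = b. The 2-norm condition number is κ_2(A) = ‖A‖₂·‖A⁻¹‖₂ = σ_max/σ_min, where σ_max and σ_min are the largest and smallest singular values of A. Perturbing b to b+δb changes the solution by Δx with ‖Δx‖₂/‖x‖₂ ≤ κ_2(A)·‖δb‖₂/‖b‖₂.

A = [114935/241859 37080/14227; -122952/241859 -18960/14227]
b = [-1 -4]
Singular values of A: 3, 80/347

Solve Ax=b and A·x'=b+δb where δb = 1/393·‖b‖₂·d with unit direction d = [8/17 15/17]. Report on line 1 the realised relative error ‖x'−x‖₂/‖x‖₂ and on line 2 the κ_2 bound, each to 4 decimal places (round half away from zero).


0.0026
0.0331

largest singular value 3, smallest 80/347
κ_2(A) = 3 / (80/347) = 13.0125
worst-case relative error ≤ 13.0125 × 1/393 = 0.0331
solve Ax = b  →  x = [17.0000 -3.4833]
‖b‖₂ = 4.1231 and ‖x‖₂ = 17.3532
with δb = [0.0049 0.0093], A·Δx = δb → ‖Δx‖ = 0.0455
realised ‖Δx‖/‖x‖ = 0.0026
tightness: 0.0026 against a bound of 0.0331 (unrounded ratio ≈ 0.0792)
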